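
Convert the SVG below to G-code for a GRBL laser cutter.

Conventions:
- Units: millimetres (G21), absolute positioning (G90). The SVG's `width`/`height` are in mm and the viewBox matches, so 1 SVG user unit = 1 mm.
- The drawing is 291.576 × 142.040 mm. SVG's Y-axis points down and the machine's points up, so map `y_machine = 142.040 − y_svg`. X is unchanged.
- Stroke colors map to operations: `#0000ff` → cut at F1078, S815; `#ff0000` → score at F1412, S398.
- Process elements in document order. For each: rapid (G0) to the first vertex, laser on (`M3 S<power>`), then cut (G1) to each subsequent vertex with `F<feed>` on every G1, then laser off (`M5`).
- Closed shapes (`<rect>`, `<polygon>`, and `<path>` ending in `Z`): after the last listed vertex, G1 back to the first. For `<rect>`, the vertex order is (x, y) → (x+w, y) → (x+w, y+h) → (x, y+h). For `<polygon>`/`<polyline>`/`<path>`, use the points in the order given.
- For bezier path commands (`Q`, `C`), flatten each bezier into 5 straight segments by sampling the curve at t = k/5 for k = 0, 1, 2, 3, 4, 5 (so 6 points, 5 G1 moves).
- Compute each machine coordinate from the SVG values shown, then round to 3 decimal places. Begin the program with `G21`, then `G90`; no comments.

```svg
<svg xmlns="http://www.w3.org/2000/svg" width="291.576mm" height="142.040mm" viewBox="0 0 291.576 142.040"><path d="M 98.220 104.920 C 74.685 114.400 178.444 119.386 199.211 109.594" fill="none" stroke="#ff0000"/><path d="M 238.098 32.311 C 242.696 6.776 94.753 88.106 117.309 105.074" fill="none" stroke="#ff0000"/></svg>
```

1 u = 1 mm; y_m = 142.040 − y.

[1] `<path>` cubic bezier, #ff0000→score S398 F1412: (98.220,37.120) → (97.692,32.054) → (117.621,28.559) → (147.913,27.131) → (178.474,28.262) → (199.211,32.446)

[2] `<path>` cubic bezier, #ff0000→score S398 F1412: (238.098,109.729) → (225.136,113.596) → (191.070,100.034) → (151.407,77.263) → (121.651,53.500) → (117.309,36.966)

G21
G90
G0 X98.220 Y37.120
M3 S398
G1 X97.692 Y32.054 F1412
G1 X117.621 Y28.559 F1412
G1 X147.913 Y27.131 F1412
G1 X178.474 Y28.262 F1412
G1 X199.211 Y32.446 F1412
M5
G0 X238.098 Y109.729
M3 S398
G1 X225.136 Y113.596 F1412
G1 X191.070 Y100.034 F1412
G1 X151.407 Y77.263 F1412
G1 X121.651 Y53.500 F1412
G1 X117.309 Y36.966 F1412
M5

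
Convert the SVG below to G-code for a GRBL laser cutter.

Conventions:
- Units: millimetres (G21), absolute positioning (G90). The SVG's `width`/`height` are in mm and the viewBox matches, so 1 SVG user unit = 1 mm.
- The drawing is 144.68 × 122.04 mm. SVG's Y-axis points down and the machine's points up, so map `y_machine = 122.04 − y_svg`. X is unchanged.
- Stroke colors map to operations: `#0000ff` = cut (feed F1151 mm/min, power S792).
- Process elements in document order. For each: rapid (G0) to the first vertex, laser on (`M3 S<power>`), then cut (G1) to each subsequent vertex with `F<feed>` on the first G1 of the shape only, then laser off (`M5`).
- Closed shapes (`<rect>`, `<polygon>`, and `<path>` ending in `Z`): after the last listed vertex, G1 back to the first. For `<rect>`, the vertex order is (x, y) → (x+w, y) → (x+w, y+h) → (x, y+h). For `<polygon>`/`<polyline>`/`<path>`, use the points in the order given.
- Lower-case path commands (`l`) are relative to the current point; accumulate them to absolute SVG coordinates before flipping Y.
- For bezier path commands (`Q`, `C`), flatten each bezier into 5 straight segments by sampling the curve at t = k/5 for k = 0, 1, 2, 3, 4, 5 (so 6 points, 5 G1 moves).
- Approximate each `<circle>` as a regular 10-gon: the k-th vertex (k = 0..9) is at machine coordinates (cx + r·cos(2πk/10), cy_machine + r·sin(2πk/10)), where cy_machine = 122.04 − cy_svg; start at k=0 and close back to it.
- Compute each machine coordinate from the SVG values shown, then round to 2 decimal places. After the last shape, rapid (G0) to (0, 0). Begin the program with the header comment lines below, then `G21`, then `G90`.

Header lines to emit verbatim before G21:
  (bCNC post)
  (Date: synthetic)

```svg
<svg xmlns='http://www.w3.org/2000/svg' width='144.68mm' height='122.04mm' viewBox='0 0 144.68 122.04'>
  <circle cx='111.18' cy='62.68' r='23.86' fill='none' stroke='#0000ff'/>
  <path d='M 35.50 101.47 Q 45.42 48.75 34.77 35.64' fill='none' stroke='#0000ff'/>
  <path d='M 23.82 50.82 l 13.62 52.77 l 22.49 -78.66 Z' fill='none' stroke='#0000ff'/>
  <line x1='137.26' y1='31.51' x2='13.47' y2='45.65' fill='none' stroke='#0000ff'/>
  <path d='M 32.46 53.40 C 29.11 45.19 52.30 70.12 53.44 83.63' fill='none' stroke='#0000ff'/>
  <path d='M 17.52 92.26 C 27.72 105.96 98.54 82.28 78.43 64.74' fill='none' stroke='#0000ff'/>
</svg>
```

(bCNC post)
(Date: synthetic)
G21
G90
G0 X135.04 Y59.36
M3 S792
G1 X130.48 Y73.38 F1151
G1 X118.55 Y82.05
G1 X103.81 Y82.05
G1 X91.88 Y73.38
G1 X87.32 Y59.36
G1 X91.88 Y45.34
G1 X103.81 Y36.67
G1 X118.55 Y36.67
G1 X130.48 Y45.34
G1 X135.04 Y59.36
M5
G0 X35.50 Y20.57
M3 S792
G1 X38.65 Y40.07 F1151
G1 X40.14 Y56.41
G1 X40.00 Y69.57
G1 X38.21 Y79.57
G1 X34.77 Y86.40
M5
G0 X23.82 Y71.22
M3 S792
G1 X37.44 Y18.45 F1151
G1 X59.93 Y97.11
G1 X23.82 Y71.22
M5
G0 X137.26 Y90.53
M3 S792
G1 X13.47 Y76.39 F1151
M5
G0 X32.46 Y68.64
M3 S792
G1 X33.25 Y69.95 F1151
G1 X38.07 Y65.44
G1 X44.60 Y57.25
G1 X50.50 Y47.53
G1 X53.44 Y38.41
M5
G0 X17.52 Y29.78
M3 S792
G1 X29.70 Y25.70 F1151
G1 X49.16 Y28.50
G1 X68.61 Y36.09
G1 X80.80 Y46.39
G1 X78.43 Y57.30
M5
G0 X0.00 Y0.00

Since the viewBox matches the mm dimensions, user units are millimetres directly. The only transform is the Y-flip y_m = 122.04 − y_svg.

Shape 1 is a circle drawn with `<circle>`. Its stroke #0000ff means cut at S792, F1151. After flipping Y the toolpath is (135.04,59.36) → (130.48,73.38) → (118.55,82.05) → (103.81,82.05) → (91.88,73.38) → (87.32,59.36) → (91.88,45.34) → (103.81,36.67) → (118.55,36.67) → (130.48,45.34) → (135.04,59.36), returning to the start.

Shape 2 is a quadratic bezier drawn with `<path>`. Its stroke #0000ff means cut at S792, F1151. After flipping Y the toolpath is (35.50,20.57) → (38.65,40.07) → (40.14,56.41) → (40.00,69.57) → (38.21,79.57) → (34.77,86.40).

Shape 3 is a closed polygon drawn with `<path>`. Its stroke #0000ff means cut at S792, F1151. After flipping Y the toolpath is (23.82,71.22) → (37.44,18.45) → (59.93,97.11) → (23.82,71.22), returning to the start.

Shape 4 is a line segment drawn with `<line>`. Its stroke #0000ff means cut at S792, F1151. After flipping Y the toolpath is (137.26,90.53) → (13.47,76.39).

Shape 5 is a cubic bezier drawn with `<path>`. Its stroke #0000ff means cut at S792, F1151. After flipping Y the toolpath is (32.46,68.64) → (33.25,69.95) → (38.07,65.44) → (44.60,57.25) → (50.50,47.53) → (53.44,38.41).

Shape 6 is a cubic bezier drawn with `<path>`. Its stroke #0000ff means cut at S792, F1151. After flipping Y the toolpath is (17.52,29.78) → (29.70,25.70) → (49.16,28.50) → (68.61,36.09) → (80.80,46.39) → (78.43,57.30).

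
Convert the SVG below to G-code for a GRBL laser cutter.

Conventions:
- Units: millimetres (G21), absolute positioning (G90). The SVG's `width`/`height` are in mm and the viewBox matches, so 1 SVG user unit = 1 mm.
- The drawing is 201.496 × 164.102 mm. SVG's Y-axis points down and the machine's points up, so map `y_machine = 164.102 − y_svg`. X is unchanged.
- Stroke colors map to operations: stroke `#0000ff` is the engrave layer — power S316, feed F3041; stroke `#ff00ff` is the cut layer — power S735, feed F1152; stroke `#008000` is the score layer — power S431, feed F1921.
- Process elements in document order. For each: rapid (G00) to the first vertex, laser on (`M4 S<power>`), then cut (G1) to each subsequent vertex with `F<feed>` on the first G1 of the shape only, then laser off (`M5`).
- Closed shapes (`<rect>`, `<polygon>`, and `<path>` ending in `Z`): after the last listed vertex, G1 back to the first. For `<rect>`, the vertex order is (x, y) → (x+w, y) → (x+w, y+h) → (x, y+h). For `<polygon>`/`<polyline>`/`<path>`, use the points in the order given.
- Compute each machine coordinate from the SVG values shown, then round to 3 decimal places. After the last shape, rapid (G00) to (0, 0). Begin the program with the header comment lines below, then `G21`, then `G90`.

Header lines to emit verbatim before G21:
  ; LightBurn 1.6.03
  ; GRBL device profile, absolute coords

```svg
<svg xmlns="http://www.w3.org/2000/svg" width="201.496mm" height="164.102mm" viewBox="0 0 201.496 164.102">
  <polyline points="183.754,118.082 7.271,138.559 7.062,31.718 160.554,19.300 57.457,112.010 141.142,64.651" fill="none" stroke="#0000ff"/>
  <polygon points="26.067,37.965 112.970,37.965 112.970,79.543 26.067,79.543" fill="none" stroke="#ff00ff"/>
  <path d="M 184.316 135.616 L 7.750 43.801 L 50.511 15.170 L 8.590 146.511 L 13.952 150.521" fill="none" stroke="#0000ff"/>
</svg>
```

; LightBurn 1.6.03
; GRBL device profile, absolute coords
G21
G90
G00 X183.754 Y46.020
M4 S316
G1 X7.271 Y25.543 F3041
G1 X7.062 Y132.384
G1 X160.554 Y144.802
G1 X57.457 Y52.092
G1 X141.142 Y99.451
M5
G00 X26.067 Y126.137
M4 S735
G1 X112.970 Y126.137 F1152
G1 X112.970 Y84.559
G1 X26.067 Y84.559
G1 X26.067 Y126.137
M5
G00 X184.316 Y28.486
M4 S316
G1 X7.750 Y120.301 F3041
G1 X50.511 Y148.932
G1 X8.590 Y17.591
G1 X13.952 Y13.581
M5
G00 X0.000 Y0.000

viewBox `0 0 201.496 164.102` with mm width/height → 1 unit = 1 mm. Flip: y_m = 164.102 − y_svg.

**Shape 1** — `<polyline>` open polyline, stroke `#0000ff` → engrave (S316, F3041). Machine vertices: (183.754,46.020) → (7.271,25.543) → (7.062,132.384) → (160.554,144.802) → (57.457,52.092) → (141.142,99.451). Open path.

**Shape 2** — `<polygon>` rectangle, stroke `#ff00ff` → cut (S735, F1152). Machine vertices: (26.067,126.137) → (112.970,126.137) → (112.970,84.559) → (26.067,84.559) → (26.067,126.137). Closed: final G1 returns to the first vertex.

**Shape 3** — `<path>` open polyline, stroke `#0000ff` → engrave (S316, F3041). Machine vertices: (184.316,28.486) → (7.750,120.301) → (50.511,148.932) → (8.590,17.591) → (13.952,13.581). Open path.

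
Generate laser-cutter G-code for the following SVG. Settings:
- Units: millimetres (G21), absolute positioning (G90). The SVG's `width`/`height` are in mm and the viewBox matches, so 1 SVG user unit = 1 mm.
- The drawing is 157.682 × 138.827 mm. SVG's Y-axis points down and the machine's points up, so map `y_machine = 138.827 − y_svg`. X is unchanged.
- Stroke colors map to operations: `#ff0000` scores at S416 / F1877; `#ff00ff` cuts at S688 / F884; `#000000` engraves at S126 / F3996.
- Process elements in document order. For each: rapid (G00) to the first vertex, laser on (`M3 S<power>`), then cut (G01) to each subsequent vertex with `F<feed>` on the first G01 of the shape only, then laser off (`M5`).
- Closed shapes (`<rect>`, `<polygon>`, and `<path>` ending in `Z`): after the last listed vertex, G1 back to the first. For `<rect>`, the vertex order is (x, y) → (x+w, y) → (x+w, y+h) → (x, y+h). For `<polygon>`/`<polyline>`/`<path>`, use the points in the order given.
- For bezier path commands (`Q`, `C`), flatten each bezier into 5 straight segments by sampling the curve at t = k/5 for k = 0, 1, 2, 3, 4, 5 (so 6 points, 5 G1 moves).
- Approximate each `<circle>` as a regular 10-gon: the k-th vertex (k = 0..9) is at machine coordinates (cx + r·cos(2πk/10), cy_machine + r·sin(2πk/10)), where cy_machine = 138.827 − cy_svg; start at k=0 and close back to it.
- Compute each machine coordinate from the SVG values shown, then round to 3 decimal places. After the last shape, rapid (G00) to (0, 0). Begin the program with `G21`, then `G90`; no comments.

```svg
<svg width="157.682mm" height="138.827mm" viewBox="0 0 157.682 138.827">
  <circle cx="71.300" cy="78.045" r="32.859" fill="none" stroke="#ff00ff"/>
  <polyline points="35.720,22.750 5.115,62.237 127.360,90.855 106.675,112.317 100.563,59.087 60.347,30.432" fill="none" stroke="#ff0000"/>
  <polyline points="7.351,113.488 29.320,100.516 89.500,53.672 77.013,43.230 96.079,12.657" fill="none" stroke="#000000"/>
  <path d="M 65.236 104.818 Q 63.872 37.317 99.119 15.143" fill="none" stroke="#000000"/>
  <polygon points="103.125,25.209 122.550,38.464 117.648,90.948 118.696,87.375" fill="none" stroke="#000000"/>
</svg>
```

1 u = 1 mm; y_m = 138.827 − y.

[1] `<circle>` circle, #ff00ff→cut S688 F884: (104.159,60.782) → (97.883,80.096) → (81.454,92.033) → (61.146,92.033) → (44.717,80.096) → (38.441,60.782) → (44.717,41.468) → (61.146,29.531) → (81.454,29.531) → (97.883,41.468) → (104.159,60.782) (closed)

[2] `<polyline>` open polyline, #ff0000→score S416 F1877: (35.720,116.077) → (5.115,76.590) → (127.360,47.972) → (106.675,26.510) → (100.563,79.740) → (60.347,108.395)

[3] `<polyline>` open polyline, #000000→engrave S126 F3996: (7.351,25.339) → (29.320,38.311) → (89.500,85.155) → (77.013,95.597) → (96.079,126.170)

[4] `<path>` quadratic bezier, #000000→engrave S126 F3996: (65.236,34.009) → (66.155,59.196) → (70.003,80.757) → (76.779,98.692) → (86.485,113.001) → (99.119,123.684)

[5] `<polygon>` closed polygon, #000000→engrave S126 F3996: (103.125,113.618) → (122.550,100.363) → (117.648,47.879) → (118.696,51.452) → (103.125,113.618) (closed)

G21
G90
G00 X104.159 Y60.782
M3 S688
G01 X97.883 Y80.096 F884
G01 X81.454 Y92.033
G01 X61.146 Y92.033
G01 X44.717 Y80.096
G01 X38.441 Y60.782
G01 X44.717 Y41.468
G01 X61.146 Y29.531
G01 X81.454 Y29.531
G01 X97.883 Y41.468
G01 X104.159 Y60.782
M5
G00 X35.720 Y116.077
M3 S416
G01 X5.115 Y76.590 F1877
G01 X127.360 Y47.972
G01 X106.675 Y26.510
G01 X100.563 Y79.740
G01 X60.347 Y108.395
M5
G00 X7.351 Y25.339
M3 S126
G01 X29.320 Y38.311 F3996
G01 X89.500 Y85.155
G01 X77.013 Y95.597
G01 X96.079 Y126.170
M5
G00 X65.236 Y34.009
M3 S126
G01 X66.155 Y59.196 F3996
G01 X70.003 Y80.757
G01 X76.779 Y98.692
G01 X86.485 Y113.001
G01 X99.119 Y123.684
M5
G00 X103.125 Y113.618
M3 S126
G01 X122.550 Y100.363 F3996
G01 X117.648 Y47.879
G01 X118.696 Y51.452
G01 X103.125 Y113.618
M5
G00 X0.000 Y0.000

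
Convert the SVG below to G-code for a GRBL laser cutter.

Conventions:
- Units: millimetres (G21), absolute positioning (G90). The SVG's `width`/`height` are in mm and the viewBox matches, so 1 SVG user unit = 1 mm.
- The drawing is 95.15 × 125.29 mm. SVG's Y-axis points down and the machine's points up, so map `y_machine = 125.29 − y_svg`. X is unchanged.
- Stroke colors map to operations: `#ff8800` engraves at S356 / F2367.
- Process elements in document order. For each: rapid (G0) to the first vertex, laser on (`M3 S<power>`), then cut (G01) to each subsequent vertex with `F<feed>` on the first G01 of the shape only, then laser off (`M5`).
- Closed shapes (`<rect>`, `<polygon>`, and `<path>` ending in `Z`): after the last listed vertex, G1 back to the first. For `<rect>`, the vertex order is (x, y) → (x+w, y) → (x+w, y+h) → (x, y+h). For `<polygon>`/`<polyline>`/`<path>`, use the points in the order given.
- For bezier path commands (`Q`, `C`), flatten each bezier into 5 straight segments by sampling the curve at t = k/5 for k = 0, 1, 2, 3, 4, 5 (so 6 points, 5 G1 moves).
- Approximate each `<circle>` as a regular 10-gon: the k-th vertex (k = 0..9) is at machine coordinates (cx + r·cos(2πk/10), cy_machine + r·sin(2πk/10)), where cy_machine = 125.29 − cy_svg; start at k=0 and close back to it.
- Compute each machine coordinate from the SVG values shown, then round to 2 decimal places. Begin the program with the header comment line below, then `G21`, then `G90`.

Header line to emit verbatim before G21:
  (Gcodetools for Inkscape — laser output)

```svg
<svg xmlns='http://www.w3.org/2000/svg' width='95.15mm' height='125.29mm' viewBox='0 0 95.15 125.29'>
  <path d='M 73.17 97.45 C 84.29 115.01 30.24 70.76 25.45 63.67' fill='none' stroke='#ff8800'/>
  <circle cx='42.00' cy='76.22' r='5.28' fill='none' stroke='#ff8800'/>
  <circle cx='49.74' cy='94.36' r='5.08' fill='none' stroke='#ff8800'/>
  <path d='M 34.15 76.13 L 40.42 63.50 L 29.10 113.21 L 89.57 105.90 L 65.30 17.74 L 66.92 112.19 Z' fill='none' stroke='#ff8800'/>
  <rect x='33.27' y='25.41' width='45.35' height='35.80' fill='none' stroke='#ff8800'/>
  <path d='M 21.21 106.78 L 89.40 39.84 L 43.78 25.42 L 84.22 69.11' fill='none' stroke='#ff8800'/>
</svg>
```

Since the viewBox matches the mm dimensions, user units are millimetres directly. The only transform is the Y-flip y_m = 125.29 − y_svg.

Shape 1 is a cubic bezier drawn with `<path>`. Its stroke #ff8800 means engrave at S356, F2367. After flipping Y the toolpath is (73.17,27.84) → (72.94,23.93) → (62.56,30.10) → (47.52,41.61) → (33.32,53.70) → (25.45,61.62).

Shape 2 is a circle drawn with `<circle>`. Its stroke #ff8800 means engrave at S356, F2367. After flipping Y the toolpath is (47.28,49.07) → (46.27,52.17) → (43.63,54.09) → (40.37,54.09) → (37.73,52.17) → (36.72,49.07) → (37.73,45.97) → (40.37,44.05) → (43.63,44.05) → (46.27,45.97) → (47.28,49.07), returning to the start.

Shape 3 is a circle drawn with `<circle>`. Its stroke #ff8800 means engrave at S356, F2367. After flipping Y the toolpath is (54.82,30.93) → (53.85,33.92) → (51.31,35.76) → (48.17,35.76) → (45.63,33.92) → (44.66,30.93) → (45.63,27.94) → (48.17,26.10) → (51.31,26.10) → (53.85,27.94) → (54.82,30.93), returning to the start.

Shape 4 is a closed polygon drawn with `<path>`. Its stroke #ff8800 means engrave at S356, F2367. After flipping Y the toolpath is (34.15,49.16) → (40.42,61.79) → (29.10,12.08) → (89.57,19.39) → (65.30,107.55) → (66.92,13.10) → (34.15,49.16), returning to the start.

Shape 5 is a rectangle drawn with `<rect>`. Its stroke #ff8800 means engrave at S356, F2367. After flipping Y the toolpath is (33.27,99.88) → (78.62,99.88) → (78.62,64.08) → (33.27,64.08) → (33.27,99.88), returning to the start.

Shape 6 is a open polyline drawn with `<path>`. Its stroke #ff8800 means engrave at S356, F2367. After flipping Y the toolpath is (21.21,18.51) → (89.40,85.45) → (43.78,99.87) → (84.22,56.18).

(Gcodetools for Inkscape — laser output)
G21
G90
G0 X73.17 Y27.84
M3 S356
G01 X72.94 Y23.93 F2367
G01 X62.56 Y30.10
G01 X47.52 Y41.61
G01 X33.32 Y53.70
G01 X25.45 Y61.62
M5
G0 X47.28 Y49.07
M3 S356
G01 X46.27 Y52.17 F2367
G01 X43.63 Y54.09
G01 X40.37 Y54.09
G01 X37.73 Y52.17
G01 X36.72 Y49.07
G01 X37.73 Y45.97
G01 X40.37 Y44.05
G01 X43.63 Y44.05
G01 X46.27 Y45.97
G01 X47.28 Y49.07
M5
G0 X54.82 Y30.93
M3 S356
G01 X53.85 Y33.92 F2367
G01 X51.31 Y35.76
G01 X48.17 Y35.76
G01 X45.63 Y33.92
G01 X44.66 Y30.93
G01 X45.63 Y27.94
G01 X48.17 Y26.10
G01 X51.31 Y26.10
G01 X53.85 Y27.94
G01 X54.82 Y30.93
M5
G0 X34.15 Y49.16
M3 S356
G01 X40.42 Y61.79 F2367
G01 X29.10 Y12.08
G01 X89.57 Y19.39
G01 X65.30 Y107.55
G01 X66.92 Y13.10
G01 X34.15 Y49.16
M5
G0 X33.27 Y99.88
M3 S356
G01 X78.62 Y99.88 F2367
G01 X78.62 Y64.08
G01 X33.27 Y64.08
G01 X33.27 Y99.88
M5
G0 X21.21 Y18.51
M3 S356
G01 X89.40 Y85.45 F2367
G01 X43.78 Y99.87
G01 X84.22 Y56.18
M5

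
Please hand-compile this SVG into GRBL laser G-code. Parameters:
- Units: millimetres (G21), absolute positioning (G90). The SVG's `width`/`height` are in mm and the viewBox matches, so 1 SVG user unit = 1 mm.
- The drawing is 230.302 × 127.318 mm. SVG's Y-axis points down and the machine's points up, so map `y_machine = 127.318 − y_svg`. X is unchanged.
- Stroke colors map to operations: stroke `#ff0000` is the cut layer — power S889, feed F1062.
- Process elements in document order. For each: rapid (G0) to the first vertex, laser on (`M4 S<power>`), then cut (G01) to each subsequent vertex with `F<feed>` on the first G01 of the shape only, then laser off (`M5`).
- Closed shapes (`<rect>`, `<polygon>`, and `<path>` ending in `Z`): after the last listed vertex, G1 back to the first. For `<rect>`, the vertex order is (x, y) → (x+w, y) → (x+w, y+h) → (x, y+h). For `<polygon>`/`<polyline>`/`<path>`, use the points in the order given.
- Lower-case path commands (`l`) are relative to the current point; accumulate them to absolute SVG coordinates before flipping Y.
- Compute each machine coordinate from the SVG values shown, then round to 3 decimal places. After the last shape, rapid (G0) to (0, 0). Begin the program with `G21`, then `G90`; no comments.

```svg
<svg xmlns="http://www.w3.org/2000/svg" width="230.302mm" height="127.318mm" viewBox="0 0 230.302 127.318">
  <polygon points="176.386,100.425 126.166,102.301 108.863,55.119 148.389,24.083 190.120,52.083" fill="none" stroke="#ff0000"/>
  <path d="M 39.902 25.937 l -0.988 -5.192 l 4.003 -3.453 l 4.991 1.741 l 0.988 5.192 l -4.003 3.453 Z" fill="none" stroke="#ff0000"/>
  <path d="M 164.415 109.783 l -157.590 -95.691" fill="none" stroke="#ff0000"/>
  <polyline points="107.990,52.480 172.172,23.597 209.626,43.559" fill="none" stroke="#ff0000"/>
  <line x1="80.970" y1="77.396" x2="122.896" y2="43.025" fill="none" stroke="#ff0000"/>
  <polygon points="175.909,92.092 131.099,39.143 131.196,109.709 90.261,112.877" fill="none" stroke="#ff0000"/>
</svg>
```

Since the viewBox matches the mm dimensions, user units are millimetres directly. The only transform is the Y-flip y_m = 127.318 − y_svg.

Shape 1 is a regular polygon drawn with `<polygon>`. Its stroke #ff0000 means cut at S889, F1062. After flipping Y the toolpath is (176.386,26.893) → (126.166,25.017) → (108.863,72.199) → (148.389,103.235) → (190.120,75.235) → (176.386,26.893), returning to the start.

Shape 2 is a regular polygon drawn with `<path>`. Its stroke #ff0000 means cut at S889, F1062. After flipping Y the toolpath is (39.902,101.381) → (38.914,106.573) → (42.917,110.026) → (47.908,108.285) → (48.896,103.093) → (44.893,99.640) → (39.902,101.381), returning to the start.

Shape 3 is a line segment drawn with `<path>`. Its stroke #ff0000 means cut at S889, F1062. After flipping Y the toolpath is (164.415,17.535) → (6.825,113.226).

Shape 4 is a open polyline drawn with `<polyline>`. Its stroke #ff0000 means cut at S889, F1062. After flipping Y the toolpath is (107.990,74.838) → (172.172,103.721) → (209.626,83.759).

Shape 5 is a line segment drawn with `<line>`. Its stroke #ff0000 means cut at S889, F1062. After flipping Y the toolpath is (80.970,49.922) → (122.896,84.293).

Shape 6 is a closed polygon drawn with `<polygon>`. Its stroke #ff0000 means cut at S889, F1062. After flipping Y the toolpath is (175.909,35.226) → (131.099,88.175) → (131.196,17.609) → (90.261,14.441) → (175.909,35.226), returning to the start.

G21
G90
G0 X176.386 Y26.893
M4 S889
G01 X126.166 Y25.017 F1062
G01 X108.863 Y72.199
G01 X148.389 Y103.235
G01 X190.120 Y75.235
G01 X176.386 Y26.893
M5
G0 X39.902 Y101.381
M4 S889
G01 X38.914 Y106.573 F1062
G01 X42.917 Y110.026
G01 X47.908 Y108.285
G01 X48.896 Y103.093
G01 X44.893 Y99.640
G01 X39.902 Y101.381
M5
G0 X164.415 Y17.535
M4 S889
G01 X6.825 Y113.226 F1062
M5
G0 X107.990 Y74.838
M4 S889
G01 X172.172 Y103.721 F1062
G01 X209.626 Y83.759
M5
G0 X80.970 Y49.922
M4 S889
G01 X122.896 Y84.293 F1062
M5
G0 X175.909 Y35.226
M4 S889
G01 X131.099 Y88.175 F1062
G01 X131.196 Y17.609
G01 X90.261 Y14.441
G01 X175.909 Y35.226
M5
G0 X0.000 Y0.000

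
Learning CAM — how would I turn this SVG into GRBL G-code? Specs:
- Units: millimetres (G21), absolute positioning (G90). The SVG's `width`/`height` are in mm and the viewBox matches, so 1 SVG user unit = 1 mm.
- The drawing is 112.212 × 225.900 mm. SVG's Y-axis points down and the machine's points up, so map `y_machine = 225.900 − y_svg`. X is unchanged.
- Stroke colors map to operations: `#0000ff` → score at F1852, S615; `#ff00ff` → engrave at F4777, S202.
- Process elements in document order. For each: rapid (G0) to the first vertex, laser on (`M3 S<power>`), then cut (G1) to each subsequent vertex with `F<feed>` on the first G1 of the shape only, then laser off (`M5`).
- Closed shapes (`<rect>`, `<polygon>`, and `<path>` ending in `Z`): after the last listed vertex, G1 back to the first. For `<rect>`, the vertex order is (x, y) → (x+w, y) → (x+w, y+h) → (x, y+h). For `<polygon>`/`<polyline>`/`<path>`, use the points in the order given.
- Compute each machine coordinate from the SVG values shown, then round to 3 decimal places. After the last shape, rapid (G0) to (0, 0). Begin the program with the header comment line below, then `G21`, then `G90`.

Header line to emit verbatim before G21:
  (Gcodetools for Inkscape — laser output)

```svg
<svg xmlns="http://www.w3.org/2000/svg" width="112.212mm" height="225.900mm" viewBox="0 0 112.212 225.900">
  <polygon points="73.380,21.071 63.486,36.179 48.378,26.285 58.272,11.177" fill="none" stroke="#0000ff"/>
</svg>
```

1 u = 1 mm; y_m = 225.900 − y.

[1] `<polygon>` regular polygon, #0000ff→score S615 F1852: (73.380,204.829) → (63.486,189.721) → (48.378,199.615) → (58.272,214.723) → (73.380,204.829) (closed)

(Gcodetools for Inkscape — laser output)
G21
G90
G0 X73.380 Y204.829
M3 S615
G1 X63.486 Y189.721 F1852
G1 X48.378 Y199.615
G1 X58.272 Y214.723
G1 X73.380 Y204.829
M5
G0 X0.000 Y0.000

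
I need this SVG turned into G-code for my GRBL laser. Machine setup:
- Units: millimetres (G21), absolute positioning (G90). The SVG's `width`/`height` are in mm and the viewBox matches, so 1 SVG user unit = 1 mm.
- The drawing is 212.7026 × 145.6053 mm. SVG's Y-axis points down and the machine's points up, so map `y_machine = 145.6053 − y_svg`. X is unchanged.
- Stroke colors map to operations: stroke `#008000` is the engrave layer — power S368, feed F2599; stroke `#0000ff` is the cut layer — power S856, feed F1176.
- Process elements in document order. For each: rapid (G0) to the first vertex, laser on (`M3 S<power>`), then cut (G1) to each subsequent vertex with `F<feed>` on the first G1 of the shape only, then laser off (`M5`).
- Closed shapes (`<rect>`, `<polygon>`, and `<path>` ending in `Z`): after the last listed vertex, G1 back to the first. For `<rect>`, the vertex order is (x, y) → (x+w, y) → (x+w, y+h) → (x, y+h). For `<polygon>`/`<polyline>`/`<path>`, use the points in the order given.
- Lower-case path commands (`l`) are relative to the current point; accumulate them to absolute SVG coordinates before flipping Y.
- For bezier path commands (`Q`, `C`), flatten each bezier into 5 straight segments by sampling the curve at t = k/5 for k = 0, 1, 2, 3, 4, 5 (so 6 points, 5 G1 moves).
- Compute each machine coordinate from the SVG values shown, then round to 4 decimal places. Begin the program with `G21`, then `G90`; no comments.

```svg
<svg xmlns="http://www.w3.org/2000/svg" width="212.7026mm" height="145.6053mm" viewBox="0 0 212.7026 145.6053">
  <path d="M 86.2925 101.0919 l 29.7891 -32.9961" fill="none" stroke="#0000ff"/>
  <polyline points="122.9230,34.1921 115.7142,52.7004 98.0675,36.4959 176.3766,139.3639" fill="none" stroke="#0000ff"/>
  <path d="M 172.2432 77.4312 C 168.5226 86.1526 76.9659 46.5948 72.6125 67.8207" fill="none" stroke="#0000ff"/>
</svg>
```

G21
G90
G0 X86.2925 Y44.5134
M3 S856
G1 X116.0816 Y77.5095 F1176
M5
G0 X122.9230 Y111.4132
M3 S856
G1 X115.7142 Y92.9049 F1176
G1 X98.0675 Y109.1094
G1 X176.3766 Y6.2414
M5
G0 X172.2432 Y68.1741
M3 S856
G1 X160.8708 Y67.8623 F1176
G1 X136.8197 Y73.9024
G1 X108.4916 Y81.0595
G1 X84.2886 Y84.0986
G1 X72.6125 Y77.7846
M5

1 u = 1 mm; y_m = 145.6053 − y.

[1] `<path>` line segment, #0000ff→cut S856 F1176: (86.2925,44.5134) → (116.0816,77.5095)

[2] `<polyline>` open polyline, #0000ff→cut S856 F1176: (122.9230,111.4132) → (115.7142,92.9049) → (98.0675,109.1094) → (176.3766,6.2414)

[3] `<path>` cubic bezier, #0000ff→cut S856 F1176: (172.2432,68.1741) → (160.8708,67.8623) → (136.8197,73.9024) → (108.4916,81.0595) → (84.2886,84.0986) → (72.6125,77.7846)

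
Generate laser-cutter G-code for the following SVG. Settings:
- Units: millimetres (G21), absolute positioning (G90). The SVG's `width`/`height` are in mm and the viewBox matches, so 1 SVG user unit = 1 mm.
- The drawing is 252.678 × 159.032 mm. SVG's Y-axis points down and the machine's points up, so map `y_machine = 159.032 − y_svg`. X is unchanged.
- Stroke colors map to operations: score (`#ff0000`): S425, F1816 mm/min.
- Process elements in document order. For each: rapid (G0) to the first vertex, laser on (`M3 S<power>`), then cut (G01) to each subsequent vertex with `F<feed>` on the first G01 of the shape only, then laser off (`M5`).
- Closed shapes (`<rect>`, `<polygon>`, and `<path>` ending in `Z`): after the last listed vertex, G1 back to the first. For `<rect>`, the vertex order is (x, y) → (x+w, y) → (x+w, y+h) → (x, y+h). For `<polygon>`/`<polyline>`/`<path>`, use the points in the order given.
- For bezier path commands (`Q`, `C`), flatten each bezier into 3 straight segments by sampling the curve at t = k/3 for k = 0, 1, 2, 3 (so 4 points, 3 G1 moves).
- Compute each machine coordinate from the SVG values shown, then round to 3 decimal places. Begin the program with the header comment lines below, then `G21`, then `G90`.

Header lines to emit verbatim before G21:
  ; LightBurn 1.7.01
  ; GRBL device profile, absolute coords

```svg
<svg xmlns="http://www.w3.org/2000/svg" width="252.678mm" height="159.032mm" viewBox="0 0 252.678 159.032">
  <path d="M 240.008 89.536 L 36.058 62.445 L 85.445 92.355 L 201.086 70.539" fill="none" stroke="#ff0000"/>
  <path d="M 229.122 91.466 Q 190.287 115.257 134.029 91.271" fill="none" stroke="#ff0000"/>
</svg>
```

; LightBurn 1.7.01
; GRBL device profile, absolute coords
G21
G90
G0 X240.008 Y69.496
M3 S425
G01 X36.058 Y96.587 F1816
G01 X85.445 Y66.677
G01 X201.086 Y88.493
M5
G0 X229.122 Y67.566
M3 S425
G01 X201.296 Y57.014 F1816
G01 X169.598 Y57.079
G01 X134.029 Y67.761
M5

viewBox `0 0 252.678 159.032` with mm width/height → 1 unit = 1 mm. Flip: y_m = 159.032 − y_svg.

**Shape 1** — `<path>` open polyline, stroke `#ff0000` → score (S425, F1816). Machine vertices: (240.008,69.496) → (36.058,96.587) → (85.445,66.677) → (201.086,88.493). Open path.

**Shape 2** — `<path>` quadratic bezier, stroke `#ff0000` → score (S425, F1816). Control points (SVG): P0=(229.122,91.466), P1=(190.287,115.257), P2=(134.029,91.271); sampled at t=k/3. Machine vertices: (229.122,67.566) → (201.296,57.014) → (169.598,57.079) → (134.029,67.761). Open path.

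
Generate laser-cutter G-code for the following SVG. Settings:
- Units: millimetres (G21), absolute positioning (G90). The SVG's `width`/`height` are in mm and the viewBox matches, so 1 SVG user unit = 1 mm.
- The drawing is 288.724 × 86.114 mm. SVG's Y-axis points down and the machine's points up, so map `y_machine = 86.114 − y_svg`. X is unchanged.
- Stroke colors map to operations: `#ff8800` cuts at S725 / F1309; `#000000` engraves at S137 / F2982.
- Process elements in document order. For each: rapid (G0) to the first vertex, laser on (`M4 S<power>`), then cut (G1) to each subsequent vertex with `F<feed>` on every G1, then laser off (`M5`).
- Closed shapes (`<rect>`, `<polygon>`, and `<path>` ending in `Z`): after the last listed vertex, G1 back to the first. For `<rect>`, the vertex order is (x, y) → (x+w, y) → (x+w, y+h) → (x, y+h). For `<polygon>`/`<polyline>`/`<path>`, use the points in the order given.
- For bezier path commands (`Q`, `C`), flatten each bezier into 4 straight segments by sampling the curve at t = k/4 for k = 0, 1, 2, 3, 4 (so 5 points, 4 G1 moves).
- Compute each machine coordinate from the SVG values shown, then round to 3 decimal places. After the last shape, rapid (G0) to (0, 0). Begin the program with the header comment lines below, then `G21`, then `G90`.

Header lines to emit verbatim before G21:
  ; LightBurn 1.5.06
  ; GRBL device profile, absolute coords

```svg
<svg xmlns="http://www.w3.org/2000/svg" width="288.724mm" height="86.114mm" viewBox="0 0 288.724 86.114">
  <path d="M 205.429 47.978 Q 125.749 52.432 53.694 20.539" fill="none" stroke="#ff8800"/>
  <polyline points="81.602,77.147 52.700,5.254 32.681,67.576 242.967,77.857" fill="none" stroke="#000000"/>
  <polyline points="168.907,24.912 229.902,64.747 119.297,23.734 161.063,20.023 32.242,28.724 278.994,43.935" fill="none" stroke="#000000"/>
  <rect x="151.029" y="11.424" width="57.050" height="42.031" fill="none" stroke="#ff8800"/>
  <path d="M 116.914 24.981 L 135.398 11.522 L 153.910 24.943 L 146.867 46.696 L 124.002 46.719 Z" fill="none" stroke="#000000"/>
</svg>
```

1 u = 1 mm; y_m = 86.114 − y.

[1] `<path>` quadratic bezier, #ff8800→cut S725 F1309: (205.429,38.136) → (166.066,38.181) → (127.655,42.769) → (90.198,51.900) → (53.694,65.575)

[2] `<polyline>` open polyline, #000000→engrave S137 F2982: (81.602,8.967) → (52.700,80.860) → (32.681,18.538) → (242.967,8.257)

[3] `<polyline>` open polyline, #000000→engrave S137 F2982: (168.907,61.202) → (229.902,21.367) → (119.297,62.380) → (161.063,66.091) → (32.242,57.390) → (278.994,42.179)

[4] `<rect>` rectangle, #ff8800→cut S725 F1309: (151.029,74.690) → (208.079,74.690) → (208.079,32.659) → (151.029,32.659) → (151.029,74.690) (closed)

[5] `<path>` regular polygon, #000000→engrave S137 F2982: (116.914,61.133) → (135.398,74.592) → (153.910,61.171) → (146.867,39.418) → (124.002,39.395) → (116.914,61.133) (closed)

; LightBurn 1.5.06
; GRBL device profile, absolute coords
G21
G90
G0 X205.429 Y38.136
M4 S725
G1 X166.066 Y38.181 F1309
G1 X127.655 Y42.769 F1309
G1 X90.198 Y51.900 F1309
G1 X53.694 Y65.575 F1309
M5
G0 X81.602 Y8.967
M4 S137
G1 X52.700 Y80.860 F2982
G1 X32.681 Y18.538 F2982
G1 X242.967 Y8.257 F2982
M5
G0 X168.907 Y61.202
M4 S137
G1 X229.902 Y21.367 F2982
G1 X119.297 Y62.380 F2982
G1 X161.063 Y66.091 F2982
G1 X32.242 Y57.390 F2982
G1 X278.994 Y42.179 F2982
M5
G0 X151.029 Y74.690
M4 S725
G1 X208.079 Y74.690 F1309
G1 X208.079 Y32.659 F1309
G1 X151.029 Y32.659 F1309
G1 X151.029 Y74.690 F1309
M5
G0 X116.914 Y61.133
M4 S137
G1 X135.398 Y74.592 F2982
G1 X153.910 Y61.171 F2982
G1 X146.867 Y39.418 F2982
G1 X124.002 Y39.395 F2982
G1 X116.914 Y61.133 F2982
M5
G0 X0.000 Y0.000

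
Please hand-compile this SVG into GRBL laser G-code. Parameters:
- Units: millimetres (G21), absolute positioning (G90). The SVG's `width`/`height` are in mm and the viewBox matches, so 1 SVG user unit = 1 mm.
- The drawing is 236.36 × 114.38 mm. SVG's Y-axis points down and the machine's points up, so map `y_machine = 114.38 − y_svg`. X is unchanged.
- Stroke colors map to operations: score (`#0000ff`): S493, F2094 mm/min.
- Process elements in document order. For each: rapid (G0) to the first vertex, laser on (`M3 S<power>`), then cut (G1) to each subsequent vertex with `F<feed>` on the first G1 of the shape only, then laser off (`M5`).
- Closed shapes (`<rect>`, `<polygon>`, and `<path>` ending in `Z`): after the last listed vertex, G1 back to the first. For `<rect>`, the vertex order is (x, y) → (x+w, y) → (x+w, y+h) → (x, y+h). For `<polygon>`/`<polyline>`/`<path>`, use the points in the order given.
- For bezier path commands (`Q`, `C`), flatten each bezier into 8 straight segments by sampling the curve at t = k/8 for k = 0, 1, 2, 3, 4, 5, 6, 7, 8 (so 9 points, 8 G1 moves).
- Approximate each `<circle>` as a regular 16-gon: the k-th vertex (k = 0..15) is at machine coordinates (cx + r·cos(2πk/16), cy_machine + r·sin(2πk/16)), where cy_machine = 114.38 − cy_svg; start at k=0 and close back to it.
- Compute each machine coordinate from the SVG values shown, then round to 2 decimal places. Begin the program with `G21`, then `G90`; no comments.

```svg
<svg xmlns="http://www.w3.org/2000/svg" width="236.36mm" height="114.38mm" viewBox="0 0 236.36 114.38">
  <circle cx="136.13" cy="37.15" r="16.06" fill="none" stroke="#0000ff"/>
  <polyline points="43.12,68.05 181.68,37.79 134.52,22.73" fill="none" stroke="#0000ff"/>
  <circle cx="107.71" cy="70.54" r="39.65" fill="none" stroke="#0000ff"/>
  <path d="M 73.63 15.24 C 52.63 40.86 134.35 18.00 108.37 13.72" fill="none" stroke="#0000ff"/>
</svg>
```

Since the viewBox matches the mm dimensions, user units are millimetres directly. The only transform is the Y-flip y_m = 114.38 − y_svg.

Shape 1 is a circle drawn with `<circle>`. Its stroke #0000ff means score at S493, F2094. After flipping Y the toolpath is (152.19,77.23) → (150.97,83.38) → (147.49,88.59) → (142.28,92.07) → (136.13,93.29) → (129.98,92.07) → (124.77,88.59) → (121.29,83.38) → (120.07,77.23) → (121.29,71.08) → (124.77,65.87) → (129.98,62.39) → (136.13,61.17) → (142.28,62.39) → (147.49,65.87) → (150.97,71.08) → (152.19,77.23), returning to the start.

Shape 2 is a open polyline drawn with `<polyline>`. Its stroke #0000ff means score at S493, F2094. After flipping Y the toolpath is (43.12,46.33) → (181.68,76.59) → (134.52,91.65).

Shape 3 is a circle drawn with `<circle>`. Its stroke #0000ff means score at S493, F2094. After flipping Y the toolpath is (147.36,43.84) → (144.34,59.01) → (135.75,71.88) → (122.88,80.47) → (107.71,83.49) → (92.54,80.47) → (79.67,71.88) → (71.08,59.01) → (68.06,43.84) → (71.08,28.67) → (79.67,15.80) → (92.54,7.21) → (107.71,4.19) → (122.88,7.21) → (135.75,15.80) → (144.34,28.67) → (147.36,43.84), returning to the start.

Shape 4 is a cubic bezier drawn with `<path>`. Its stroke #0000ff means score at S493, F2094. After flipping Y the toolpath is (73.63,99.14) → (70.16,91.67) → (73.85,87.97) → (82.24,87.23) → (92.87,88.69) → (103.26,91.54) → (110.95,95.01) → (113.48,98.32) → (108.37,100.66).

G21
G90
G0 X152.19 Y77.23
M3 S493
G1 X150.97 Y83.38 F2094
G1 X147.49 Y88.59
G1 X142.28 Y92.07
G1 X136.13 Y93.29
G1 X129.98 Y92.07
G1 X124.77 Y88.59
G1 X121.29 Y83.38
G1 X120.07 Y77.23
G1 X121.29 Y71.08
G1 X124.77 Y65.87
G1 X129.98 Y62.39
G1 X136.13 Y61.17
G1 X142.28 Y62.39
G1 X147.49 Y65.87
G1 X150.97 Y71.08
G1 X152.19 Y77.23
M5
G0 X43.12 Y46.33
M3 S493
G1 X181.68 Y76.59 F2094
G1 X134.52 Y91.65
M5
G0 X147.36 Y43.84
M3 S493
G1 X144.34 Y59.01 F2094
G1 X135.75 Y71.88
G1 X122.88 Y80.47
G1 X107.71 Y83.49
G1 X92.54 Y80.47
G1 X79.67 Y71.88
G1 X71.08 Y59.01
G1 X68.06 Y43.84
G1 X71.08 Y28.67
G1 X79.67 Y15.80
G1 X92.54 Y7.21
G1 X107.71 Y4.19
G1 X122.88 Y7.21
G1 X135.75 Y15.80
G1 X144.34 Y28.67
G1 X147.36 Y43.84
M5
G0 X73.63 Y99.14
M3 S493
G1 X70.16 Y91.67 F2094
G1 X73.85 Y87.97
G1 X82.24 Y87.23
G1 X92.87 Y88.69
G1 X103.26 Y91.54
G1 X110.95 Y95.01
G1 X113.48 Y98.32
G1 X108.37 Y100.66
M5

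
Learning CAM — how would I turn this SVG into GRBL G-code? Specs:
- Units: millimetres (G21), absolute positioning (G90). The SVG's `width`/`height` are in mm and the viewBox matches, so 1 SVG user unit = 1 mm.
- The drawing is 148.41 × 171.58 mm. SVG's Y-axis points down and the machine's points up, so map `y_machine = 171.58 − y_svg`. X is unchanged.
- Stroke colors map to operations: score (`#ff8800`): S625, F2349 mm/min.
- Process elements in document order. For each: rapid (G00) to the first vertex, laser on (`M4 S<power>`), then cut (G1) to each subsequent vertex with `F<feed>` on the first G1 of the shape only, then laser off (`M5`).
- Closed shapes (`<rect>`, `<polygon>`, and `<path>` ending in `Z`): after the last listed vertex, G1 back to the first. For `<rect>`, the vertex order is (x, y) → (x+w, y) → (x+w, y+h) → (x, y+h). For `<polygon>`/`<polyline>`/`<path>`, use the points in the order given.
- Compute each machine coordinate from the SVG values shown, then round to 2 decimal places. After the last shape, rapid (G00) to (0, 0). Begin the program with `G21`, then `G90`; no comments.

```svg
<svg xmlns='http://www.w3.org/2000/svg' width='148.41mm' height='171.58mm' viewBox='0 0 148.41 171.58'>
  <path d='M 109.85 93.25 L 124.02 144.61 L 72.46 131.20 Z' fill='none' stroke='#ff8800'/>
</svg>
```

G21
G90
G00 X109.85 Y78.33
M4 S625
G1 X124.02 Y26.97 F2349
G1 X72.46 Y40.38
G1 X109.85 Y78.33
M5
G00 X0.00 Y0.00

1 u = 1 mm; y_m = 171.58 − y.

[1] `<path>` regular polygon, #ff8800→score S625 F2349: (109.85,78.33) → (124.02,26.97) → (72.46,40.38) → (109.85,78.33) (closed)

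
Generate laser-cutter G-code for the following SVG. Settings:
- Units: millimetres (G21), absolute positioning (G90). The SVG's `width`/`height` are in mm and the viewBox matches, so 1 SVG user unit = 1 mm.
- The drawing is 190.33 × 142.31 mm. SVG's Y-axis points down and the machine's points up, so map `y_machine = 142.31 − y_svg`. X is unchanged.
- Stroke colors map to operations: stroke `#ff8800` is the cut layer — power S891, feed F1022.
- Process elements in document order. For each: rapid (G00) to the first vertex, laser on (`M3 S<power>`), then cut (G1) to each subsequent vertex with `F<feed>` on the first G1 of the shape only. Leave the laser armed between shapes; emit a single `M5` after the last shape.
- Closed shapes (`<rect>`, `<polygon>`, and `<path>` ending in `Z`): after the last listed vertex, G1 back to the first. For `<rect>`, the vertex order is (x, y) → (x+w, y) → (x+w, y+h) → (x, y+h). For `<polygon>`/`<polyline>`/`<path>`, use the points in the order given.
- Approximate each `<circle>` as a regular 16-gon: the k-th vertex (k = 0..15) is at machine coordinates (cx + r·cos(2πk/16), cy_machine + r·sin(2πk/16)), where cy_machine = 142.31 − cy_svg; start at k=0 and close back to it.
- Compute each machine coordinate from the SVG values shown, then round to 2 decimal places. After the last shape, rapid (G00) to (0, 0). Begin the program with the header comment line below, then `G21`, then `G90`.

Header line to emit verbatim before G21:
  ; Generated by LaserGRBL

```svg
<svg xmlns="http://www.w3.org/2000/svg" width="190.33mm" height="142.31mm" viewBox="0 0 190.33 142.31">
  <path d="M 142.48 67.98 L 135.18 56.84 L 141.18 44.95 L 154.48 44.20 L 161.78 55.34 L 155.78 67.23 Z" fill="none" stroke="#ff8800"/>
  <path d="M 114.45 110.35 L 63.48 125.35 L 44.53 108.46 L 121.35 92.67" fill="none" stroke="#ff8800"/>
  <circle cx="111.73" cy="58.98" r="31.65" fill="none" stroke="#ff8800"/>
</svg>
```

Since the viewBox matches the mm dimensions, user units are millimetres directly. The only transform is the Y-flip y_m = 142.31 − y_svg.

Shape 1 is a regular polygon drawn with `<path>`. Its stroke #ff8800 means cut at S891, F1022. After flipping Y the toolpath is (142.48,74.33) → (135.18,85.47) → (141.18,97.36) → (154.48,98.11) → (161.78,86.97) → (155.78,75.08) → (142.48,74.33), returning to the start.

Shape 2 is a open polyline drawn with `<path>`. Its stroke #ff8800 means cut at S891, F1022. After flipping Y the toolpath is (114.45,31.96) → (63.48,16.96) → (44.53,33.85) → (121.35,49.64).

Shape 3 is a circle drawn with `<circle>`. Its stroke #ff8800 means cut at S891, F1022. After flipping Y the toolpath is (143.38,83.33) → (140.97,95.44) → (134.11,105.71) → (123.84,112.57) → (111.73,114.98) → (99.62,112.57) → (89.35,105.71) → (82.49,95.44) → (80.08,83.33) → (82.49,71.22) → (89.35,60.95) → (99.62,54.09) → (111.73,51.68) → (123.84,54.09) → (134.11,60.95) → (140.97,71.22) → (143.38,83.33), returning to the start.

; Generated by LaserGRBL
G21
G90
G00 X142.48 Y74.33
M3 S891
G1 X135.18 Y85.47 F1022
G1 X141.18 Y97.36
G1 X154.48 Y98.11
G1 X161.78 Y86.97
G1 X155.78 Y75.08
G1 X142.48 Y74.33
G00 X114.45 Y31.96
M3 S891
G1 X63.48 Y16.96 F1022
G1 X44.53 Y33.85
G1 X121.35 Y49.64
G00 X143.38 Y83.33
M3 S891
G1 X140.97 Y95.44 F1022
G1 X134.11 Y105.71
G1 X123.84 Y112.57
G1 X111.73 Y114.98
G1 X99.62 Y112.57
G1 X89.35 Y105.71
G1 X82.49 Y95.44
G1 X80.08 Y83.33
G1 X82.49 Y71.22
G1 X89.35 Y60.95
G1 X99.62 Y54.09
G1 X111.73 Y51.68
G1 X123.84 Y54.09
G1 X134.11 Y60.95
G1 X140.97 Y71.22
G1 X143.38 Y83.33
M5
G00 X0.00 Y0.00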